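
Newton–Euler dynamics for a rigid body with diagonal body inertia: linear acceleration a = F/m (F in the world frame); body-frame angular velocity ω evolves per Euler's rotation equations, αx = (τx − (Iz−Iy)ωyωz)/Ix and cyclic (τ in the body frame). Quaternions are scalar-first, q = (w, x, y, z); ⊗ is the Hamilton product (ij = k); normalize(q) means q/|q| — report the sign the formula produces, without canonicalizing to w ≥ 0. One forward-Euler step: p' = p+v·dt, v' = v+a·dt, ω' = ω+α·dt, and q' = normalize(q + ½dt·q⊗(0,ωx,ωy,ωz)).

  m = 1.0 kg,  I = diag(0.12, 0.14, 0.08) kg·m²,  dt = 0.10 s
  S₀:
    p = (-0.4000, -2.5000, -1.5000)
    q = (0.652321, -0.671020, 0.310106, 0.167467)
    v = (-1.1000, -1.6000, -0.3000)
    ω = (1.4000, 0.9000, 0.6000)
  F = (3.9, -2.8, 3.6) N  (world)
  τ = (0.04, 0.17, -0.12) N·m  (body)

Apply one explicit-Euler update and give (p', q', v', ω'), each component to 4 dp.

angular accel α = (0.6033, 0.9743, -1.8150)
new body rate ω' = (1.4603, 0.9974, 0.4185)
2q̇ = q⊗(0,ω) = (0.5598524, 0.9485927, 1.2241547, -0.6466738)
q + ½dt·q⊗(0,ω), renormalized = (0.6777, -0.6212, 0.3699, 0.1346)
p' = p + v·dt = (-0.5100, -2.6600, -1.5300)
new velocity v' = (-0.7100, -1.8800, 0.0600)

p' = (-0.5100, -2.6600, -1.5300)
q' = (0.6777, -0.6212, 0.3699, 0.1346)
v' = (-0.7100, -1.8800, 0.0600)
ω' = (1.4603, 0.9974, 0.4185)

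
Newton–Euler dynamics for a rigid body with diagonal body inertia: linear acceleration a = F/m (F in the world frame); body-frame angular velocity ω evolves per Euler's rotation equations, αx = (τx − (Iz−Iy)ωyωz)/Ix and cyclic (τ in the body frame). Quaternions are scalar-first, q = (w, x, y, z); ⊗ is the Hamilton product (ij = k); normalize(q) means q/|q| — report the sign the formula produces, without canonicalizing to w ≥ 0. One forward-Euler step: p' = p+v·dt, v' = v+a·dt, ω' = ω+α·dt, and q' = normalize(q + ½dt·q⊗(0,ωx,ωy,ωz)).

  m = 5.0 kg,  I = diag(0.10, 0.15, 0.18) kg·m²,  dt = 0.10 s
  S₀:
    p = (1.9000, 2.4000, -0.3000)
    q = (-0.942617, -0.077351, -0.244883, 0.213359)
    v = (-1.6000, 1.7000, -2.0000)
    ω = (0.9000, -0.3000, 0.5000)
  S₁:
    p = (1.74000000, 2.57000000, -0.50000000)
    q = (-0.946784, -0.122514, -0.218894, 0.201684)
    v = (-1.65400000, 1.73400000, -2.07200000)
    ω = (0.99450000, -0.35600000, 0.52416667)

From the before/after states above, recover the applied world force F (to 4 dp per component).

F = (-2.7000, 1.7000, -3.6000)

v₁ − v₀ = (-0.05400000, 0.03400000, -0.07200000)
applied force F = (-2.7000, 1.7000, -3.6000)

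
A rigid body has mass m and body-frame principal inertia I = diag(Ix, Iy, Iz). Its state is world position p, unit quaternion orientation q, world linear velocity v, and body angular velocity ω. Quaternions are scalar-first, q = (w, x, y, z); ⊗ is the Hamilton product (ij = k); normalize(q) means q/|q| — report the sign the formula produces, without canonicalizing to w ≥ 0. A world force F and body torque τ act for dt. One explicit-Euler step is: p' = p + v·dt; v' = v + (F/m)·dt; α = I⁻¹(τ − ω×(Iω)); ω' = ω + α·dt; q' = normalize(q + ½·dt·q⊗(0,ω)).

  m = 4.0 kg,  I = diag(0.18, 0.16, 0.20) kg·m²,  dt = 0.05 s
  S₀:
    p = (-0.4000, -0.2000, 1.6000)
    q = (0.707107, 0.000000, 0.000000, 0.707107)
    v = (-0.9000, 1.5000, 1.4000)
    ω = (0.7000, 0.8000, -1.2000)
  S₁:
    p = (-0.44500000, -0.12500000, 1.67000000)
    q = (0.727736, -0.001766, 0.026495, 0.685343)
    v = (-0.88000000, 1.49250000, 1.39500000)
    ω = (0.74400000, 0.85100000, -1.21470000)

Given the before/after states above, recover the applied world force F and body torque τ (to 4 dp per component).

F = (1.6000, -0.6000, -0.4000)
τ = (0.1200, 0.1800, -0.0700)

Δω = ω₁−ω₀ = (0.04400000, 0.05100000, -0.01470000)
I·α + gyro = (0.1200, 0.1800, -0.0700)
velocity change Δv = (0.02000000, -0.00750000, -0.00500000)
m·(v₁−v₀)/dt = (1.6000, -0.6000, -0.4000)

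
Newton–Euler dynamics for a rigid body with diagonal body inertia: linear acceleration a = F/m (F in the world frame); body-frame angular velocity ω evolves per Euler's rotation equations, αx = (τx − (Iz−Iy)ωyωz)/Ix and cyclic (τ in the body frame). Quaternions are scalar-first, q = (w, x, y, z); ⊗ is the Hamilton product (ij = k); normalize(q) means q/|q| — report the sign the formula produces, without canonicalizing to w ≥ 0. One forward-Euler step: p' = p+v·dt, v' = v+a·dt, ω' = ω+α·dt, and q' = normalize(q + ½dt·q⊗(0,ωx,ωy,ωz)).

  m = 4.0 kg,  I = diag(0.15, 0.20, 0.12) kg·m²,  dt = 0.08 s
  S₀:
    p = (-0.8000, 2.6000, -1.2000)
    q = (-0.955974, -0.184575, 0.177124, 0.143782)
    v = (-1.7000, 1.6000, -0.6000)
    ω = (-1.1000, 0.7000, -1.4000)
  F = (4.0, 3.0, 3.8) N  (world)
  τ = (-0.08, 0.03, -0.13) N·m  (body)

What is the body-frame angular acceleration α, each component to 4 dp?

α = (-1.0560, -0.0810, -0.7625)

gyro term ω×Iω = (0.0784, 0.0462, -0.0385)
(τ − ω×Iω)/I = (-1.0560, -0.0810, -0.7625)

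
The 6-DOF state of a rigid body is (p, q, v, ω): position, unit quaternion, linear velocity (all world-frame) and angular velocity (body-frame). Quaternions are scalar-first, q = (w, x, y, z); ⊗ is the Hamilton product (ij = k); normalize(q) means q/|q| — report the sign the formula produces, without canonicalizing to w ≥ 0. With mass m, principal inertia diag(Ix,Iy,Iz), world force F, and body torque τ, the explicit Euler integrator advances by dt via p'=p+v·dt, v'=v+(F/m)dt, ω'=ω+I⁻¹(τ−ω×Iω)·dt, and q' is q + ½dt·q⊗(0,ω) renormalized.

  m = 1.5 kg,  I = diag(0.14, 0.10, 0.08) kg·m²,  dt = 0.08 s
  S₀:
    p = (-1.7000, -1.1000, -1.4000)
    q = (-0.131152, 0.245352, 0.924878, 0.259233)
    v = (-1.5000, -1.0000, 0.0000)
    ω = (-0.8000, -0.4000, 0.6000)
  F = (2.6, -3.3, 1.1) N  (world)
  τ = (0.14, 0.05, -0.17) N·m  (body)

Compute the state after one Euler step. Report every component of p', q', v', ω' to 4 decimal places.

p' = p + v·dt = (-1.8200, -1.1800, -1.4000)
v + (F/m)dt = (-1.3613, -1.1760, 0.0587)
(τ − ω×Iω)/I = (0.9657, 0.7880, -1.9650)
ω + α·dt = (-0.7227, -0.3370, 0.4428)
2q̇ = q⊗(0,ω) = (0.4106930, 0.7635416, -0.3021368, 0.5630704)
q + ½dt·q⊗(0,ω), renormalized = (-0.1146, 0.2756, 0.9119, 0.2815)

p' = (-1.8200, -1.1800, -1.4000)
q' = (-0.1146, 0.2756, 0.9119, 0.2815)
v' = (-1.3613, -1.1760, 0.0587)
ω' = (-0.7227, -0.3370, 0.4428)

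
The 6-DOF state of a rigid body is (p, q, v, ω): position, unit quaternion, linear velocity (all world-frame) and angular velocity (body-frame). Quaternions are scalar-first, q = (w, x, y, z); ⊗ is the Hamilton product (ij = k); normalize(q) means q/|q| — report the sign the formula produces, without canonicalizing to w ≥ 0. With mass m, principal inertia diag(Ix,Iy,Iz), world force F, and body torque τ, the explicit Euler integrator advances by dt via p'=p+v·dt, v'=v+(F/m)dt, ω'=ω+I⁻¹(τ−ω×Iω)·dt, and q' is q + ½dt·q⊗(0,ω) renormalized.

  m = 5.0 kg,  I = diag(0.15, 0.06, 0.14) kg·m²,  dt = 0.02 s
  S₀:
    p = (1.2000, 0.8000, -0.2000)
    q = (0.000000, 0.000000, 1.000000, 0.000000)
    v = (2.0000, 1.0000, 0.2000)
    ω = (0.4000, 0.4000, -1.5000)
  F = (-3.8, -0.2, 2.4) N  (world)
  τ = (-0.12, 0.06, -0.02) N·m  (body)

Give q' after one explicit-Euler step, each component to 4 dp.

q' = (-0.0040, -0.0150, 0.9999, -0.0040)

Hamilton product q⊗(0,ω) = (-0.4000000, -1.5000000, 0.0000000, -0.4000000)
q + ½dt·q⊗(0,ω), renormalized = (-0.0040, -0.0150, 0.9999, -0.0040)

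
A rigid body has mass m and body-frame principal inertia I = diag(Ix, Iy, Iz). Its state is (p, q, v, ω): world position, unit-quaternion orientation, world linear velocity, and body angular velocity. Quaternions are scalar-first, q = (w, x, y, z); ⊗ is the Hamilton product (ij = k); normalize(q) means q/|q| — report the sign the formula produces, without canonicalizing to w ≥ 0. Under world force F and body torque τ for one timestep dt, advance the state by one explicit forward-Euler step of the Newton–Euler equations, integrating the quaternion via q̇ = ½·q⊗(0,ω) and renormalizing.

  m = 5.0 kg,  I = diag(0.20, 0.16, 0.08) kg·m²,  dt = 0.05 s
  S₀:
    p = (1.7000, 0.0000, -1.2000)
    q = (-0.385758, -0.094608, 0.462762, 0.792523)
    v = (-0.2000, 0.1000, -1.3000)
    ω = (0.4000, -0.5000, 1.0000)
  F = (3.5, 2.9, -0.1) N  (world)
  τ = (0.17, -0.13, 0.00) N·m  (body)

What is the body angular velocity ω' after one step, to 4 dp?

α = I⁻¹(τ − ω×Iω) = (0.6500, -1.1125, -0.1000)
new body rate ω' = (0.4325, -0.5556, 0.9950)

ω' = (0.4325, -0.5556, 0.9950)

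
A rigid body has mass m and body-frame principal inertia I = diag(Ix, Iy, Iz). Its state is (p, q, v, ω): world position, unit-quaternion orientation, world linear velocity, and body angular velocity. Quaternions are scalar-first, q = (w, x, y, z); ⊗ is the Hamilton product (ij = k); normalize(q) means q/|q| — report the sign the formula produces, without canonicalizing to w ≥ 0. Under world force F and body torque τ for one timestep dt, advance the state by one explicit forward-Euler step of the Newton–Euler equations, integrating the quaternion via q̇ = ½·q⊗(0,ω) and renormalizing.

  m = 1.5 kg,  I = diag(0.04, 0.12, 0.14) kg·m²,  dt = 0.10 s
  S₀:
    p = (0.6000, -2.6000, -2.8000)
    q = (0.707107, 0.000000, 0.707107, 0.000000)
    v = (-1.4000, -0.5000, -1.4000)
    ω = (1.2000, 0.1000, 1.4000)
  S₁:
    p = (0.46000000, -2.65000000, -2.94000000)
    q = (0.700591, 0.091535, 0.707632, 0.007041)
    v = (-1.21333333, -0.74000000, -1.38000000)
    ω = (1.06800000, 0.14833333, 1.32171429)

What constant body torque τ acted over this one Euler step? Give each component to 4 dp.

Δω = ω₁−ω₀ = (-0.13200000, 0.04833333, -0.07828571)
ω₀×(Iω₀) = (0.0028, -0.1680, 0.0096)
τ = I·(Δω/dt) + ω₀×(Iω₀) = (-0.0500, -0.1100, -0.1000)

τ = (-0.0500, -0.1100, -0.1000)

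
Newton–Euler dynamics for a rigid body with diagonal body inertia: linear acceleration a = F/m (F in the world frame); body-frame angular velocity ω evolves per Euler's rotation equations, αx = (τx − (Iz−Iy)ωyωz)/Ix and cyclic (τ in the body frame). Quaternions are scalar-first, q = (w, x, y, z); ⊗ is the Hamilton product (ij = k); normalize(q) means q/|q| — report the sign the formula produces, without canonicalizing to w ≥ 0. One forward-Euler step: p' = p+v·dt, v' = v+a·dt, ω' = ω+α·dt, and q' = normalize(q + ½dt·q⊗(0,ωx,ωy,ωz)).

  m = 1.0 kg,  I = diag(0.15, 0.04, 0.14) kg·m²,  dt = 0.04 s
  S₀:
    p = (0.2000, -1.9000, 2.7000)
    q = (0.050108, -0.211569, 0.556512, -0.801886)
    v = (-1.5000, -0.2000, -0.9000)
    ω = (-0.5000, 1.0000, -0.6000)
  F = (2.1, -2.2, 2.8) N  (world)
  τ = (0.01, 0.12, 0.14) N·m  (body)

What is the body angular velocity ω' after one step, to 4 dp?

ω' = (-0.4813, 1.1170, -0.5757)

ω×(Iω) gyroscopic = (-0.0600, 0.0030, 0.0550)
α = I⁻¹(τ − ω×Iω) = (0.4667, 2.9250, 0.6071)
ω' = ω + α·dt = (-0.4813, 1.1170, -0.5757)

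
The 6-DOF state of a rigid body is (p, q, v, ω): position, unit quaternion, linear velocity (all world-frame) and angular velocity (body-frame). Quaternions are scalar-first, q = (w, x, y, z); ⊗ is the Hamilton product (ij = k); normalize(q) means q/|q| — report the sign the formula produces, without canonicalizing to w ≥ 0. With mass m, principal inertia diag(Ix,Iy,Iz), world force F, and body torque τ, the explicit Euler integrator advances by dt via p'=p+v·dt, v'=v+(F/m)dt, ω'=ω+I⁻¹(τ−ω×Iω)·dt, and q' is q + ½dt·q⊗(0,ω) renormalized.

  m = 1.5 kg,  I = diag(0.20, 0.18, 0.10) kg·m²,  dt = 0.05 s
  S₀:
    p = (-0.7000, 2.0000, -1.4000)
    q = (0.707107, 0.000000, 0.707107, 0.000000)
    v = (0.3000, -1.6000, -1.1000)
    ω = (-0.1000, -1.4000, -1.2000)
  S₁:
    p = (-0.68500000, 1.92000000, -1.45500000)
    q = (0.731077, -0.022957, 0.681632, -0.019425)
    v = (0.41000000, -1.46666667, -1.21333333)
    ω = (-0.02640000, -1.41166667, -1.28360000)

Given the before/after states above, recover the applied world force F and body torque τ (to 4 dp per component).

F = (3.3000, 4.0000, -3.4000)
τ = (0.1600, -0.0300, -0.1700)

Δv = v₁−v₀ = (0.11000000, 0.13333333, -0.11333333)
m·(v₁−v₀)/dt = (3.3000, 4.0000, -3.4000)
Δω = ω₁−ω₀ = (0.07360000, -0.01166667, -0.08360000)
precession coupling = (-0.1344, 0.0120, -0.0028)
applied torque τ = (0.1600, -0.0300, -0.1700)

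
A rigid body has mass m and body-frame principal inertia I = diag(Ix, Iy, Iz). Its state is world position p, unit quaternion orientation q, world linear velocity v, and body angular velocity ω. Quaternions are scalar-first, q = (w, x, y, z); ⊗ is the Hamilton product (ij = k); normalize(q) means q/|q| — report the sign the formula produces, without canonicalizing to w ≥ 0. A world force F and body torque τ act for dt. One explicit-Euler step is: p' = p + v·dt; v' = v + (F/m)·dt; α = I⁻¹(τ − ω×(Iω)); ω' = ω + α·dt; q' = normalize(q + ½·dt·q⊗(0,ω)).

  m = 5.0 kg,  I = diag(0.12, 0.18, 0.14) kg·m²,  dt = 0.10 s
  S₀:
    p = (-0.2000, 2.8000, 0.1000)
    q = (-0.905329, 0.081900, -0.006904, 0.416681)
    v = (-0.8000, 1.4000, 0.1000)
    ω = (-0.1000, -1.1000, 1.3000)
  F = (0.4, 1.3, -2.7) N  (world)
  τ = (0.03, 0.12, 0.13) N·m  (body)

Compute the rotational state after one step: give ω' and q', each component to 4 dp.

ω' = (-0.1227, -1.0348, 1.3881)
q' = (-0.9290, 0.1085, 0.0354, 0.3520)

gyro term ω×Iω = (0.0572, 0.0026, 0.0066)
(τ − ω×Iω)/I = (-0.2267, 0.6522, 0.8814)
new body rate ω' = (-0.1227, -1.0348, 1.3881)
q⊗(0,ω) = (-0.5410897, 0.5399068, 0.8477238, -1.2677081)
q' = normalize(q + ½dt·q⊗(0,ω)) = (-0.9290, 0.1085, 0.0354, 0.3520)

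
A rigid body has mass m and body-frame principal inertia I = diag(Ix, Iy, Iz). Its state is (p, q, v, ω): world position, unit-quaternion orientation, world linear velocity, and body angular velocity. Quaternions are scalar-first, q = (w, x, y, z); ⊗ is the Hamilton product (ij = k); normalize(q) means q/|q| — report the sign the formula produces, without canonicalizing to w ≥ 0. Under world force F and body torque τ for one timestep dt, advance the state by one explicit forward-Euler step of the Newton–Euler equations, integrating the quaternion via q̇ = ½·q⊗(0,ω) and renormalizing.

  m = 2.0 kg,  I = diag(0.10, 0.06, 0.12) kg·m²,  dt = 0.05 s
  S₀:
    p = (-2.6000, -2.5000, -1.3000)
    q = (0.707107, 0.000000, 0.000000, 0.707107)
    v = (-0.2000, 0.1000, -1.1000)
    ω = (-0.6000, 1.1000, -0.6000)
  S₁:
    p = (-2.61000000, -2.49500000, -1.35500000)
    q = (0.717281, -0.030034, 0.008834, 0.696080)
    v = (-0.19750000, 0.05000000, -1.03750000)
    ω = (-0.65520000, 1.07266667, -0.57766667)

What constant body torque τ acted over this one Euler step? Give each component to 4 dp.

ω₁ − ω₀ = (-0.05520000, -0.02733333, 0.02233333)
gyro term ω₀×Iω₀ = (-0.0396, -0.0072, 0.0264)
τ = I·(Δω/dt) + ω₀×(Iω₀) = (-0.1500, -0.0400, 0.0800)

τ = (-0.1500, -0.0400, 0.0800)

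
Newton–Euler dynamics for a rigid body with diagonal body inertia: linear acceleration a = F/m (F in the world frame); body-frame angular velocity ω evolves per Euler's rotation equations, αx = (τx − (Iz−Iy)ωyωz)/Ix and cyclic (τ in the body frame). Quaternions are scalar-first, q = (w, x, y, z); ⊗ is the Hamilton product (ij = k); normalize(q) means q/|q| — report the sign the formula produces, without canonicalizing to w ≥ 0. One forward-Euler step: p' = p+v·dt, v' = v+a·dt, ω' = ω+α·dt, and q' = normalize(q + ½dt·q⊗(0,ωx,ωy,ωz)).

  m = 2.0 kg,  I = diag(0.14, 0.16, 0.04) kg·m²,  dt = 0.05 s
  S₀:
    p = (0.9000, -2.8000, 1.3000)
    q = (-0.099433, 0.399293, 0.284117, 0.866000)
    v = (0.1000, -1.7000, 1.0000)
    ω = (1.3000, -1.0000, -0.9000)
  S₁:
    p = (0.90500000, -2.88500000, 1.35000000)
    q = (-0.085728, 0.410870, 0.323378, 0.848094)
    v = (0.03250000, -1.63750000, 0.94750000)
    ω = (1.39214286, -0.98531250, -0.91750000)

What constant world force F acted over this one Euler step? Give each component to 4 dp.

F = (-2.7000, 2.5000, -2.1000)

Δv = v₁−v₀ = (-0.06750000, 0.06250000, -0.05250000)
F = m·Δv/dt = (-2.7000, 2.5000, -2.1000)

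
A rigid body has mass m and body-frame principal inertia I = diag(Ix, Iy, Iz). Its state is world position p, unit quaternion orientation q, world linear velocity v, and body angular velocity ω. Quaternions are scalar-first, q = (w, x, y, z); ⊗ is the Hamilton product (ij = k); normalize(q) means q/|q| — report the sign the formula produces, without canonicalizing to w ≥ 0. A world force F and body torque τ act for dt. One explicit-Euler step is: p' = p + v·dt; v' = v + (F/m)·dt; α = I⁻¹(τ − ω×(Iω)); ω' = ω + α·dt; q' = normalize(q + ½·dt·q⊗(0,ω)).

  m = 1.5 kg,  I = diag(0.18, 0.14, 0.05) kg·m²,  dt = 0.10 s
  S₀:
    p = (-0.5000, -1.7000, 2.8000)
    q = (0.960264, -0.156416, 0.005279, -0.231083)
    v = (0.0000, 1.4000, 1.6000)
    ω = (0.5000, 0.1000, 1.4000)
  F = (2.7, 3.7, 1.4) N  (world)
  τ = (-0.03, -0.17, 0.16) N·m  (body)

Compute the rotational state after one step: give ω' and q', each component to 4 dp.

(τ − ω×Iω)/I = (-0.0967, -1.8643, 3.2400)
new body rate ω' = (0.4903, -0.0864, 1.7240)
q⊗(0,ω) = (0.4011963, 0.5106309, 0.1994673, 1.3260885)
updated quaternion q' = (0.9776, -0.1305, 0.0152, -0.1643)

ω' = (0.4903, -0.0864, 1.7240)
q' = (0.9776, -0.1305, 0.0152, -0.1643)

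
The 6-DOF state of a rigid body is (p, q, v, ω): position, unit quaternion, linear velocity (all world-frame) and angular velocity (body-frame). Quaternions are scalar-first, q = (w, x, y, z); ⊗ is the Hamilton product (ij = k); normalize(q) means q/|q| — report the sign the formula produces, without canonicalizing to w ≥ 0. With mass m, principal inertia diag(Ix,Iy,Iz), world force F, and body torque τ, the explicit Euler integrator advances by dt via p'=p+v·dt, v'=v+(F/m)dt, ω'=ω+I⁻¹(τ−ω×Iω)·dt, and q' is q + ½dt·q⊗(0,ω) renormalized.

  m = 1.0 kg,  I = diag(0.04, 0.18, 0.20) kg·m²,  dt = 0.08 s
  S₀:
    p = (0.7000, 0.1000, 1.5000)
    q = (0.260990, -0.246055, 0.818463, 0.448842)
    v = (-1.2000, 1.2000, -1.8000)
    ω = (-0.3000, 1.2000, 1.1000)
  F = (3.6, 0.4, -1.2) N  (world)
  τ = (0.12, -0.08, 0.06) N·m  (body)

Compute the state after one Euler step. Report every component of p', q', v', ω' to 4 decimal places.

p + v·dt = (0.6040, 0.1960, 1.3560)
v + (F/m)dt = (-0.9120, 1.2320, -1.8960)
precession coupling ω×(Iω) = (0.0264, 0.0528, -0.0504)
α = I⁻¹(τ − ω×Iω) = (2.3400, -0.7378, 0.5520)
new body rate ω' = (-0.1128, 1.1410, 1.1442)
Hamilton product q⊗(0,ω) = (-1.5496983, 0.2834019, 0.4491959, 0.2373619)
updated quaternion q' = (0.1986, -0.2342, 0.8346, 0.4573)

p' = (0.6040, 0.1960, 1.3560)
q' = (0.1986, -0.2342, 0.8346, 0.4573)
v' = (-0.9120, 1.2320, -1.8960)
ω' = (-0.1128, 1.1410, 1.1442)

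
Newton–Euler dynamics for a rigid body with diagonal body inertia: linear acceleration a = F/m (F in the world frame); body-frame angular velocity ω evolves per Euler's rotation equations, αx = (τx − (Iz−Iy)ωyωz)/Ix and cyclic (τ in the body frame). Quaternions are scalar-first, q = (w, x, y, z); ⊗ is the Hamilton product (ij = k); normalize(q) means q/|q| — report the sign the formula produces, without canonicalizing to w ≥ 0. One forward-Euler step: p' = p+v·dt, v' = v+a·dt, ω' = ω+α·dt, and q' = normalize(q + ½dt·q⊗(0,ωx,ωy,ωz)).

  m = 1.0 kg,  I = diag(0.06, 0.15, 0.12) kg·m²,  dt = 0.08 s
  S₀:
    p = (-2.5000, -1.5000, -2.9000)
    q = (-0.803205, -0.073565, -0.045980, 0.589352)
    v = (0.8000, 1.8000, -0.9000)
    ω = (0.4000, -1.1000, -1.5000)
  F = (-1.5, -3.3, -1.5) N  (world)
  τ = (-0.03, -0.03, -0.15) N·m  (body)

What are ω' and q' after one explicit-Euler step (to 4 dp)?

angular accel α = (0.3250, -0.4400, -0.9200)
ω' = ω + α·dt = (0.4260, -1.1352, -1.5736)
q⊗(0,ω) = (0.8628760, 0.3959752, 1.0089188, 1.3041210)
updated quaternion q' = (-0.7665, -0.0576, -0.0056, 0.6397)

ω' = (0.4260, -1.1352, -1.5736)
q' = (-0.7665, -0.0576, -0.0056, 0.6397)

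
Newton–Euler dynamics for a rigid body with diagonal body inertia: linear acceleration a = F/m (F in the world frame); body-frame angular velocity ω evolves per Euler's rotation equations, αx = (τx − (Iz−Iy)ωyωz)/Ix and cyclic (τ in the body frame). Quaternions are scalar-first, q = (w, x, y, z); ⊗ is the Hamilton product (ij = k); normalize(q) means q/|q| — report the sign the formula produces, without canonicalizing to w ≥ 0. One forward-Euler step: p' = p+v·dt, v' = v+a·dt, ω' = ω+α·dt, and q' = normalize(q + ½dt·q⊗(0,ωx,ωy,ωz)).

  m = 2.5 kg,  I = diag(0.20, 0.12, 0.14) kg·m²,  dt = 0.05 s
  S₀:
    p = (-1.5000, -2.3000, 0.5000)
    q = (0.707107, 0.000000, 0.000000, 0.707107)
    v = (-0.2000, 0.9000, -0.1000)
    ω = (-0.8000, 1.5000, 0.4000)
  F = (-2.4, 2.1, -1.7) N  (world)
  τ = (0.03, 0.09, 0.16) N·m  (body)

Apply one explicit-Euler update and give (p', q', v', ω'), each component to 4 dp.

angular accel α = (0.0900, 0.9100, 0.4571)
ω' = ω + α·dt = (-0.7955, 1.5455, 0.4229)
q⊗(0,ω) = (-0.2828428, -1.6263461, 0.4949749, 0.2828428)
q' = normalize(q + ½dt·q⊗(0,ω)) = (0.6994, -0.0406, 0.0124, 0.7135)
a = (-0.9600, 0.8400, -0.6800)
p' = p + v·dt = (-1.5100, -2.2550, 0.4950)
v' = v + a·dt = (-0.2480, 0.9420, -0.1340)

p' = (-1.5100, -2.2550, 0.4950)
q' = (0.6994, -0.0406, 0.0124, 0.7135)
v' = (-0.2480, 0.9420, -0.1340)
ω' = (-0.7955, 1.5455, 0.4229)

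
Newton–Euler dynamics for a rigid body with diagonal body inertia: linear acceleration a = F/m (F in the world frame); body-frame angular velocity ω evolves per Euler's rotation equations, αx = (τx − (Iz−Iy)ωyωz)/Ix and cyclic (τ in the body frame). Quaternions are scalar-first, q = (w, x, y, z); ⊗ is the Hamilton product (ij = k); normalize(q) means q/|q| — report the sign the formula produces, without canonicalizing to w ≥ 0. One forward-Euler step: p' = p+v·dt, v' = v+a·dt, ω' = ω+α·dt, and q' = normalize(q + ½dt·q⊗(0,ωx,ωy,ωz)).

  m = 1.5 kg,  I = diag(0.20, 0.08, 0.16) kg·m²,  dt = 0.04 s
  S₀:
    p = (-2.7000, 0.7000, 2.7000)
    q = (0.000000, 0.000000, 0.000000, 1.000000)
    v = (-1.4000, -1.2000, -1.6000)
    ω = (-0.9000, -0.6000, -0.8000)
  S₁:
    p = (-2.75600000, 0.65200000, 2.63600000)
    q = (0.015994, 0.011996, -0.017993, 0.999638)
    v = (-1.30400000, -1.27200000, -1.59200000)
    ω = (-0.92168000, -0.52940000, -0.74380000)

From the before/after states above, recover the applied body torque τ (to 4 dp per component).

rate change Δω = (-0.02168000, 0.07060000, 0.05620000)
τ = I·(Δω/dt) + ω₀×(Iω₀) = (-0.0700, 0.1700, 0.1600)

τ = (-0.0700, 0.1700, 0.1600)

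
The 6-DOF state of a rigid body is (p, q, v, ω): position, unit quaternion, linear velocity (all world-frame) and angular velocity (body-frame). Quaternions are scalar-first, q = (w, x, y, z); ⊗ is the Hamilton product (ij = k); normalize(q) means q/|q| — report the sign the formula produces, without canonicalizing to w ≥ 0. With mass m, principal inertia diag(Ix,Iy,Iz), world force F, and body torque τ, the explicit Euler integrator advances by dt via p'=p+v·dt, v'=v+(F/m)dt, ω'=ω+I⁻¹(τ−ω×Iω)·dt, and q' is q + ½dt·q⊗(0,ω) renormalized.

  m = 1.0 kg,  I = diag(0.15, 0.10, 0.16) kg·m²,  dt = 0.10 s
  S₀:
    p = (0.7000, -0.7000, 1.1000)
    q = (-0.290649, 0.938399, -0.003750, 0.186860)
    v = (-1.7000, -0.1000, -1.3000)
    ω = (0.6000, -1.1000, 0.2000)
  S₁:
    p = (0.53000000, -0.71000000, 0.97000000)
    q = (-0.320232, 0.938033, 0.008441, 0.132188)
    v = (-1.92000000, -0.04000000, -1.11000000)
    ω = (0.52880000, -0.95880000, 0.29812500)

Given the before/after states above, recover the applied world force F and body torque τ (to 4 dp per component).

velocity change Δv = (-0.22000000, 0.06000000, 0.19000000)
applied force F = (-2.2000, 0.6000, 1.9000)
ω₁ − ω₀ = (-0.07120000, 0.14120000, 0.09812500)
ω₀×(Iω₀) = (-0.0132, -0.0012, 0.0330)
applied torque τ = (-0.1200, 0.1400, 0.1900)

F = (-2.2000, 0.6000, 1.9000)
τ = (-0.1200, 0.1400, 0.1900)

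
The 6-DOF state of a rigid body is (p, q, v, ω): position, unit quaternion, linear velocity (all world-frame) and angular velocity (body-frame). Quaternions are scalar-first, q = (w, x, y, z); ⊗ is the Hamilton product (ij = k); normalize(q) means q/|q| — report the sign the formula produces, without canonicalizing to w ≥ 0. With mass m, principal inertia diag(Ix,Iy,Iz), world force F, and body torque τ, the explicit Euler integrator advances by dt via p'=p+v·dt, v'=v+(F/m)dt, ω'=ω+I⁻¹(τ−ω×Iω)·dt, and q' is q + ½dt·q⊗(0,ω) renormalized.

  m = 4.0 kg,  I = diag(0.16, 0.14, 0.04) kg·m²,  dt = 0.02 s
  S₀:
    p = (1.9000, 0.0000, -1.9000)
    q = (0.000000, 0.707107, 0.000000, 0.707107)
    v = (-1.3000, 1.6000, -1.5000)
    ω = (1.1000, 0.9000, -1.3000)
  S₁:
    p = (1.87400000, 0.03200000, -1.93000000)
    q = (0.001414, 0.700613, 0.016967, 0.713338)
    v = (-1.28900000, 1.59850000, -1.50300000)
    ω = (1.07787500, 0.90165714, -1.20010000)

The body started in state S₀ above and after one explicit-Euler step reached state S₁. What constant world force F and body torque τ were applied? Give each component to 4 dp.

Δω = ω₁−ω₀ = (-0.02212500, 0.00165714, 0.09990000)
precession coupling = (0.1170, -0.1716, -0.0198)
τ = I·(Δω/dt) + ω₀×(Iω₀) = (-0.0600, -0.1600, 0.1800)
v₁ − v₀ = (0.01100000, -0.00150000, -0.00300000)
m·(v₁−v₀)/dt = (2.2000, -0.3000, -0.6000)

F = (2.2000, -0.3000, -0.6000)
τ = (-0.0600, -0.1600, 0.1800)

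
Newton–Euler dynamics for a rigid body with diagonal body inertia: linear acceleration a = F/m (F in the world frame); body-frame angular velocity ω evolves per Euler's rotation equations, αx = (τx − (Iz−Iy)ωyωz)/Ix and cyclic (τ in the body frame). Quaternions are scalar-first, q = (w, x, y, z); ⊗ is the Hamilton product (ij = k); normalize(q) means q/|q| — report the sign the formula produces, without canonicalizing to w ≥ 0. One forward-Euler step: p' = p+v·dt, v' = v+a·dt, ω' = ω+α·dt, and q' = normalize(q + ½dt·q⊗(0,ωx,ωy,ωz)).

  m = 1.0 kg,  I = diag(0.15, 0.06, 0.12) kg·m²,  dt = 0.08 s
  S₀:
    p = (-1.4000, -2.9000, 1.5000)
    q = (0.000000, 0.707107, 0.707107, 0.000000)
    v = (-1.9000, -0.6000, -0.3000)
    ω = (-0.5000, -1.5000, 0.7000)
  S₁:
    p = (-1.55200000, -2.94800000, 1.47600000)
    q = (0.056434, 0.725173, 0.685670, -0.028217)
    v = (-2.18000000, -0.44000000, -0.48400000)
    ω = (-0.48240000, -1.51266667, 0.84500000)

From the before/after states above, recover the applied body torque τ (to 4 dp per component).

ω₁ − ω₀ = (0.01760000, -0.01266667, 0.14500000)
τ = I·(Δω/dt) + ω₀×(Iω₀) = (-0.0300, -0.0200, 0.1500)

τ = (-0.0300, -0.0200, 0.1500)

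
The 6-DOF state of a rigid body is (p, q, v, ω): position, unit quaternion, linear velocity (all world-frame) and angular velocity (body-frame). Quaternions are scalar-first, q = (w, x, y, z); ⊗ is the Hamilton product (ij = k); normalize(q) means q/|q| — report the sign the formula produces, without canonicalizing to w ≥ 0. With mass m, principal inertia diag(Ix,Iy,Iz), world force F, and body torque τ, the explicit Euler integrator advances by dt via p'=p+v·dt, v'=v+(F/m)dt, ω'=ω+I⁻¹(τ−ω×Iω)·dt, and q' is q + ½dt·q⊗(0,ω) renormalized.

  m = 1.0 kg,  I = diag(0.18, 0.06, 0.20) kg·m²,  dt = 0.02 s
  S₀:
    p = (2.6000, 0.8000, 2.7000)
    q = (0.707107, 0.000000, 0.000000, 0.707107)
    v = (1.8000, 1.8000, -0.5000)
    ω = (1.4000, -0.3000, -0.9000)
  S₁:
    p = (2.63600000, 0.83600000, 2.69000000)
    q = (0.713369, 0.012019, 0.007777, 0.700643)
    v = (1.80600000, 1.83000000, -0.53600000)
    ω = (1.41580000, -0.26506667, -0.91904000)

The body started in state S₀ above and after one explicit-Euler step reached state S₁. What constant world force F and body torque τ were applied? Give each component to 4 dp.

Δv = v₁−v₀ = (0.00600000, 0.03000000, -0.03600000)
m·(v₁−v₀)/dt = (0.3000, 1.5000, -1.8000)
rate change Δω = (0.01580000, 0.03493333, -0.01904000)
ω₀×(Iω₀) = (0.0378, 0.0252, 0.0504)
applied torque τ = (0.1800, 0.1300, -0.1400)

F = (0.3000, 1.5000, -1.8000)
τ = (0.1800, 0.1300, -0.1400)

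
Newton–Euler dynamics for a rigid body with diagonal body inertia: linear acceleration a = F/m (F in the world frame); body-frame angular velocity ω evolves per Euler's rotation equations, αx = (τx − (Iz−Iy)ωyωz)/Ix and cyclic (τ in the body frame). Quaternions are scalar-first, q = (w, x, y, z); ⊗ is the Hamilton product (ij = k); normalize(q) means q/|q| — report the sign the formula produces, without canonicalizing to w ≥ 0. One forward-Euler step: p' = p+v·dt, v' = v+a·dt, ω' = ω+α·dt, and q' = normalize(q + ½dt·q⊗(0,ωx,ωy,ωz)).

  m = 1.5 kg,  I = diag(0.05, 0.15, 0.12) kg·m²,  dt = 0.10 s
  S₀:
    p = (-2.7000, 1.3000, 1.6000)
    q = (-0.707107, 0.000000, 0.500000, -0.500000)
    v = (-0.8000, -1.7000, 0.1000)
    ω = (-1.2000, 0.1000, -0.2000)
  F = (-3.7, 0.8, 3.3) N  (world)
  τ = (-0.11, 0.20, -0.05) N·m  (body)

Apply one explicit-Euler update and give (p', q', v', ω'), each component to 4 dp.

gyro term ω×Iω = (0.0006, -0.0168, -0.0120)
(τ − ω×Iω)/I = (-2.2120, 1.4453, -0.3167)
ω' = ω + α·dt = (-1.4212, 0.2445, -0.2317)
2q̇ = q⊗(0,ω) = (-0.1500000, 0.7985284, 0.5292893, 0.7414214)
updated quaternion q' = (-0.7133, 0.0399, 0.5255, -0.4621)
a = (-2.4667, 0.5333, 2.2000)
p' = p + v·dt = (-2.7800, 1.1300, 1.6100)
v' = v + a·dt = (-1.0467, -1.6467, 0.3200)

p' = (-2.7800, 1.1300, 1.6100)
q' = (-0.7133, 0.0399, 0.5255, -0.4621)
v' = (-1.0467, -1.6467, 0.3200)
ω' = (-1.4212, 0.2445, -0.2317)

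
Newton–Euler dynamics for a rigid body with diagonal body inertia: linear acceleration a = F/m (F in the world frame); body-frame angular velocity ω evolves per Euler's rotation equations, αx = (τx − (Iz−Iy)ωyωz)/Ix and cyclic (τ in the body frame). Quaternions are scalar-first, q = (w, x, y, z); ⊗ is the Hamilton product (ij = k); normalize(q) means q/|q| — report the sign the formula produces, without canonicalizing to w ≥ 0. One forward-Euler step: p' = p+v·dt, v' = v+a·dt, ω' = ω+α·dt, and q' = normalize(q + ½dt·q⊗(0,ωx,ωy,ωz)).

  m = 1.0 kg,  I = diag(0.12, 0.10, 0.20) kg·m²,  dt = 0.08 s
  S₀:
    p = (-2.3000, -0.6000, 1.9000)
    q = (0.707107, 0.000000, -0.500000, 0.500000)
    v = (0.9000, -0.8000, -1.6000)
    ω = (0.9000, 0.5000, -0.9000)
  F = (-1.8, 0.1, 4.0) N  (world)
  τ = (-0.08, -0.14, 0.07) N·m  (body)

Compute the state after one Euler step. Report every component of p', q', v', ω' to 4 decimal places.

p' = (-2.2280, -0.6640, 1.7720)
q' = (0.7340, 0.0334, -0.4672, 0.4918)
v' = (0.7560, -0.7920, -1.2800)
ω' = (0.8767, 0.3362, -0.8684)

linear accel F/m = (-1.8000, 0.1000, 4.0000)
new position p' = (-2.2280, -0.6640, 1.7720)
new velocity v' = (0.7560, -0.7920, -1.2800)
precession coupling ω×(Iω) = (-0.0450, 0.0648, -0.0090)
angular accel α = (-0.2917, -2.0480, 0.3950)
new body rate ω' = (0.8767, 0.3362, -0.8684)
2q̇ = q⊗(0,ω) = (0.7000000, 0.8363963, 0.8035535, -0.1863963)
q' = normalize(q + ½dt·q⊗(0,ω)) = (0.7340, 0.0334, -0.4672, 0.4918)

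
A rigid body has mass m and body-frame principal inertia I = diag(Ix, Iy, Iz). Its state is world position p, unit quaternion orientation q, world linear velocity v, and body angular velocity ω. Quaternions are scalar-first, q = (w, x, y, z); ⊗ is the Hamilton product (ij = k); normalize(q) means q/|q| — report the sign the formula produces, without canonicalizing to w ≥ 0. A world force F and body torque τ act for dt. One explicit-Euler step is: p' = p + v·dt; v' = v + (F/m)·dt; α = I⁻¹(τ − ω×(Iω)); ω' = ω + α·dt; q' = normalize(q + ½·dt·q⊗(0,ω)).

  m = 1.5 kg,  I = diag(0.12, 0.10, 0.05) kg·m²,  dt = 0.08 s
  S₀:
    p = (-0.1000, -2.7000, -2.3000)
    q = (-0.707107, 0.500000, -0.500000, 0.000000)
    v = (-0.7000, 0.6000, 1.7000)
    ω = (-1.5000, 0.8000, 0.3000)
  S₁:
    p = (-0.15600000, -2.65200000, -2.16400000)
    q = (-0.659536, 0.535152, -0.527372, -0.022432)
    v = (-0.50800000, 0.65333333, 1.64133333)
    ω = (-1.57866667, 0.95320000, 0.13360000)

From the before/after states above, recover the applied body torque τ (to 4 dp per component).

τ = (-0.1300, 0.1600, -0.0800)

rate change Δω = (-0.07866667, 0.15320000, -0.16640000)
gyro term ω₀×Iω₀ = (-0.0120, -0.0315, 0.0240)
τ = I·(Δω/dt) + ω₀×(Iω₀) = (-0.1300, 0.1600, -0.0800)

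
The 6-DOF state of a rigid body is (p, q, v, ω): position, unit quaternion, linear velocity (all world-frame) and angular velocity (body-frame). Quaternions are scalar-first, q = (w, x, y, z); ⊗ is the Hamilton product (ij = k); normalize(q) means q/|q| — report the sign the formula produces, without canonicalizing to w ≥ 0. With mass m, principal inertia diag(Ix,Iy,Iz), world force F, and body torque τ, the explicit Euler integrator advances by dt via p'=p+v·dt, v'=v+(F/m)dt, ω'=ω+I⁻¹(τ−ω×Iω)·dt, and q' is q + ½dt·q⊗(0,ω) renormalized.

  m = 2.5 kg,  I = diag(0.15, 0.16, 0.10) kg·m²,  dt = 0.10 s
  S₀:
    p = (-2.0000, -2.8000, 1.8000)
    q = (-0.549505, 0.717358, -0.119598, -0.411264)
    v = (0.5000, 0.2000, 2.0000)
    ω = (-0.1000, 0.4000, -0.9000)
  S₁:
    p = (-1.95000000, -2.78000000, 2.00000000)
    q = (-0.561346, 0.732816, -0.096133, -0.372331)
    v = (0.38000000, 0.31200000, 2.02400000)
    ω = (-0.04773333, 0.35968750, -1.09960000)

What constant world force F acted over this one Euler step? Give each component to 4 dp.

F = (-3.0000, 2.8000, 0.6000)

v₁ − v₀ = (-0.12000000, 0.11200000, 0.02400000)
F = m·Δv/dt = (-3.0000, 2.8000, 0.6000)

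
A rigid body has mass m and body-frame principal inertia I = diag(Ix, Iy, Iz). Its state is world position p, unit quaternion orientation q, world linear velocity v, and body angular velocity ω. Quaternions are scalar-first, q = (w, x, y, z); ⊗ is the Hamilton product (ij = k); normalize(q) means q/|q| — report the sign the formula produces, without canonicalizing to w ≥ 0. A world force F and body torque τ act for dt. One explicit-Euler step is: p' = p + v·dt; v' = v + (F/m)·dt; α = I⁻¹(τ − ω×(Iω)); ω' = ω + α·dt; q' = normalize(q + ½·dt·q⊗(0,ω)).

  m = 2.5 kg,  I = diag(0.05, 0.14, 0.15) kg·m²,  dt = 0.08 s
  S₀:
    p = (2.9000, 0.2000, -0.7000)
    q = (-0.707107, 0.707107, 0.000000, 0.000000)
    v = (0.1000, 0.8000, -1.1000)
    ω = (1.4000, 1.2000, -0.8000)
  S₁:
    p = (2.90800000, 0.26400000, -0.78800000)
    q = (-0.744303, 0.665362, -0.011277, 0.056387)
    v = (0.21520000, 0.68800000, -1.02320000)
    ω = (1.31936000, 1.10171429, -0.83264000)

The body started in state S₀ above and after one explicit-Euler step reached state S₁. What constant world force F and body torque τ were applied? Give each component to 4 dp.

F = (3.6000, -3.5000, 2.4000)
τ = (-0.0600, -0.0600, 0.0900)

Δω = ω₁−ω₀ = (-0.08064000, -0.09828571, -0.03264000)
applied torque τ = (-0.0600, -0.0600, 0.0900)
velocity change Δv = (0.11520000, -0.11200000, 0.07680000)
F = m·Δv/dt = (3.6000, -3.5000, 2.4000)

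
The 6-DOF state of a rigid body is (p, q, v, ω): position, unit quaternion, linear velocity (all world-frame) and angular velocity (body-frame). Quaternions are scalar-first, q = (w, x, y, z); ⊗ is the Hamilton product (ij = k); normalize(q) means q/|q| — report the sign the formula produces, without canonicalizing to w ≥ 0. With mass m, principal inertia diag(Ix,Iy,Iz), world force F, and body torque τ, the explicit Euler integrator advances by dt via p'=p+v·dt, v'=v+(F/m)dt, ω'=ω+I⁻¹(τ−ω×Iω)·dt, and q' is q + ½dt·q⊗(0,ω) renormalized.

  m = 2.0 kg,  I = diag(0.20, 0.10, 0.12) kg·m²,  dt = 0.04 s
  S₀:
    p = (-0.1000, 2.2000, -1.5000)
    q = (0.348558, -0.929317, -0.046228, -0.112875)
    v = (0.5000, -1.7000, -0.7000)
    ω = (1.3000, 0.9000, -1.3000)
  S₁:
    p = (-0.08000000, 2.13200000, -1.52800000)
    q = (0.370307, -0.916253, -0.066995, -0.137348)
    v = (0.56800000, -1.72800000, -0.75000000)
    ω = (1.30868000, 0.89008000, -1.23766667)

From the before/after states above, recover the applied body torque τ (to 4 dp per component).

ω₁ − ω₀ = (0.00868000, -0.00992000, 0.06233333)
applied torque τ = (0.0200, -0.1600, 0.0700)

τ = (0.0200, -0.1600, 0.0700)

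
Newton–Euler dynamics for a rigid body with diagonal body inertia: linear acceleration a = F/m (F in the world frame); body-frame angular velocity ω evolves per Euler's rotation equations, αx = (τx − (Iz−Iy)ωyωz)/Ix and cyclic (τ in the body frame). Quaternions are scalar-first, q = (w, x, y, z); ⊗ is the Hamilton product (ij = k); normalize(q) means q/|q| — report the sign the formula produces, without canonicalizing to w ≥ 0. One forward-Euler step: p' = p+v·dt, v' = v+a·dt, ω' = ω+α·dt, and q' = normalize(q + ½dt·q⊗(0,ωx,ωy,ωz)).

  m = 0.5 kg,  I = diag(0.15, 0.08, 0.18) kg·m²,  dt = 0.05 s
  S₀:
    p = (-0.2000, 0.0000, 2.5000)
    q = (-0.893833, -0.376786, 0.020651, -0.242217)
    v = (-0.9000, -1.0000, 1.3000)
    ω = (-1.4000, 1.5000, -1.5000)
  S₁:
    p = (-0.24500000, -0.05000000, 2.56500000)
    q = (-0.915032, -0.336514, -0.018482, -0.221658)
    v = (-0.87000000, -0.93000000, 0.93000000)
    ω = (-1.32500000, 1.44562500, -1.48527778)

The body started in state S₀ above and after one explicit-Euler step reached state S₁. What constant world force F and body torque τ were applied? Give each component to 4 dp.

v₁ − v₀ = (0.03000000, 0.07000000, -0.37000000)
F = m·Δv/dt = (0.3000, 0.7000, -3.7000)
Δω = ω₁−ω₀ = (0.07500000, -0.05437500, 0.01472222)
I·α + gyro = (0.0000, -0.1500, 0.2000)

F = (0.3000, 0.7000, -3.7000)
τ = (0.0000, -0.1500, 0.2000)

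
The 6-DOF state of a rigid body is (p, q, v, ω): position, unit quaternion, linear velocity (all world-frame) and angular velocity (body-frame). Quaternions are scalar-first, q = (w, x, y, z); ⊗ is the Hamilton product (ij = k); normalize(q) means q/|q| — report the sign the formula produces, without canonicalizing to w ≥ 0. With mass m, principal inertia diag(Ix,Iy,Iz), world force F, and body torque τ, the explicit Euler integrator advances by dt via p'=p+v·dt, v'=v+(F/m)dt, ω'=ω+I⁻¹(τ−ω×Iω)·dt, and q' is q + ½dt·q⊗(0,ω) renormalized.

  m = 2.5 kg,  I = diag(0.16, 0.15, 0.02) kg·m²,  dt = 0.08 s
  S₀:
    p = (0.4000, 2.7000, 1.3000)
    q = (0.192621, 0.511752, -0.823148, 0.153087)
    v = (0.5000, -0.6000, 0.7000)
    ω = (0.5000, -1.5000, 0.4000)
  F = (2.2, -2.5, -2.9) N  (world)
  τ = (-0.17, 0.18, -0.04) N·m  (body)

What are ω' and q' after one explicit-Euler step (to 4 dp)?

precession coupling ω×(Iω) = (0.0780, 0.0280, 0.0075)
angular accel α = (-1.5500, 1.0133, -2.3750)
ω' = ω + α·dt = (0.3760, -1.4189, 0.2100)
q⊗(0,ω) = (-1.5518328, -0.0033182, -0.4170888, -0.2790056)
updated quaternion q' = (0.1303, 0.5105, -0.8380, 0.1416)

ω' = (0.3760, -1.4189, 0.2100)
q' = (0.1303, 0.5105, -0.8380, 0.1416)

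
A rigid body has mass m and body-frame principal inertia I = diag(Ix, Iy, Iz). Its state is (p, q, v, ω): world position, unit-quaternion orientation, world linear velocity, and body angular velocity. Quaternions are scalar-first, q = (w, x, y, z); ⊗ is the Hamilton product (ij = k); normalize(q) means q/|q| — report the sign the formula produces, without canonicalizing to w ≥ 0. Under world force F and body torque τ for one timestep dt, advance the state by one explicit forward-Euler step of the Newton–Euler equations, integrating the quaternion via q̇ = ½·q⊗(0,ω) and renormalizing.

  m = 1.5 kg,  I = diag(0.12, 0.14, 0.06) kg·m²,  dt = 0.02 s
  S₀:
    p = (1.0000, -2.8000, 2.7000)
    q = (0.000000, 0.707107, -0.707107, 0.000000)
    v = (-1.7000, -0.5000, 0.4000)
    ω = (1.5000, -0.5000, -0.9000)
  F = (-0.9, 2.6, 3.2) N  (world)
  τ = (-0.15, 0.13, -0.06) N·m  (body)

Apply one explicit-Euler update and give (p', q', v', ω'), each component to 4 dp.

gyro term ω×Iω = (-0.0360, -0.0810, -0.0150)
α = I⁻¹(τ − ω×Iω) = (-0.9500, 1.5071, -0.7500)
ω' = ω + α·dt = (1.4810, -0.4699, -0.9150)
Hamilton product q⊗(0,ω) = (-1.4142140, 0.6363963, 0.6363963, 0.7071070)
q + ½dt·q⊗(0,ω), renormalized = (-0.0141, 0.7134, -0.7006, 0.0071)
p + v·dt = (0.9660, -2.8100, 2.7080)
new velocity v' = (-1.7120, -0.4653, 0.4427)

p' = (0.9660, -2.8100, 2.7080)
q' = (-0.0141, 0.7134, -0.7006, 0.0071)
v' = (-1.7120, -0.4653, 0.4427)
ω' = (1.4810, -0.4699, -0.9150)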